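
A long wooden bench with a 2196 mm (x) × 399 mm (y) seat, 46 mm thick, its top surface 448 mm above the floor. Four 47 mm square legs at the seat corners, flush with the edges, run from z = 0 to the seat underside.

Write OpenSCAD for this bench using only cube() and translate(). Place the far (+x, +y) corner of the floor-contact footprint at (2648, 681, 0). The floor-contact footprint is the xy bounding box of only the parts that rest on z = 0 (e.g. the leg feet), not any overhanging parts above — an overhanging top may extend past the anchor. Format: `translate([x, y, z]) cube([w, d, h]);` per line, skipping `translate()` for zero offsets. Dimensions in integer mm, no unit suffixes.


translate([452, 282, 402]) cube([2196, 399, 46]);
translate([452, 282, 0]) cube([47, 47, 402]);
translate([452, 634, 0]) cube([47, 47, 402]);
translate([2601, 282, 0]) cube([47, 47, 402]);
translate([2601, 634, 0]) cube([47, 47, 402]);


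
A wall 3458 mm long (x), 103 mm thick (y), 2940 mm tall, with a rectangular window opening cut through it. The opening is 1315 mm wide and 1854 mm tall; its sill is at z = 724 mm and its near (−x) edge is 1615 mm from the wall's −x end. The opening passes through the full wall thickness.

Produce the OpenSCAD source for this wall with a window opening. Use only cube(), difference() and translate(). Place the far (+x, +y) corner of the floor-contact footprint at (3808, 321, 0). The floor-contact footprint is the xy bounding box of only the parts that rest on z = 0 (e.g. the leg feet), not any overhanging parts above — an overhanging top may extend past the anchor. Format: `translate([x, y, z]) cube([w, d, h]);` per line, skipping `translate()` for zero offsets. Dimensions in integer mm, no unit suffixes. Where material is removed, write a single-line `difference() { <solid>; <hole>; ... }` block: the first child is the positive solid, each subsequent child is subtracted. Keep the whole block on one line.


difference() { translate([350, 218, 0]) cube([3458, 103, 2940]); translate([1965, 218, 724]) cube([1315, 103, 1854]); }


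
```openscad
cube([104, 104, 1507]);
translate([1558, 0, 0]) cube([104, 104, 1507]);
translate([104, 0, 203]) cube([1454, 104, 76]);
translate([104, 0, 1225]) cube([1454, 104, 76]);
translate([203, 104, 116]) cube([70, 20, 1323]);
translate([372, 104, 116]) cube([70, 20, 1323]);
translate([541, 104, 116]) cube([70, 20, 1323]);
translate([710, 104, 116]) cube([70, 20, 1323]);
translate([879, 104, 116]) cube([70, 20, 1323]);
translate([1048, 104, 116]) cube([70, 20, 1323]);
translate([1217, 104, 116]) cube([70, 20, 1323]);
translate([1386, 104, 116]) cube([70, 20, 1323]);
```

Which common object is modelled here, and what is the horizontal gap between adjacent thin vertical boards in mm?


A fence section. The picket gap is 99 mm.

Two posts, two rails, 8 pickets — a fence section. Span 1454 mm holds 8 pickets of 70 mm with 9 equal gaps: ⌊(1454 − 8·70) / 9⌋ = 99 mm.


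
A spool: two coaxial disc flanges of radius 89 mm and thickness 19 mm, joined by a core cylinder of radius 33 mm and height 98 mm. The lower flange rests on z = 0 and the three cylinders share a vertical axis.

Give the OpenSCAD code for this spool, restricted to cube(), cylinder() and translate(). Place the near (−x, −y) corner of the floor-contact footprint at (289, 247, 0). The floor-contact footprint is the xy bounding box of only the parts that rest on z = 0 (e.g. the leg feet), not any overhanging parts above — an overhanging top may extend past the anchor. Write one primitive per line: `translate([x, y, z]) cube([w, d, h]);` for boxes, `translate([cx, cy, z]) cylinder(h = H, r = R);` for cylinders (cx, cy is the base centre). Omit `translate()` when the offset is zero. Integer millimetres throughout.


translate([378, 336, 0]) cylinder(h = 19, r = 89);
translate([378, 336, 19]) cylinder(h = 98, r = 33);
translate([378, 336, 117]) cylinder(h = 19, r = 89);


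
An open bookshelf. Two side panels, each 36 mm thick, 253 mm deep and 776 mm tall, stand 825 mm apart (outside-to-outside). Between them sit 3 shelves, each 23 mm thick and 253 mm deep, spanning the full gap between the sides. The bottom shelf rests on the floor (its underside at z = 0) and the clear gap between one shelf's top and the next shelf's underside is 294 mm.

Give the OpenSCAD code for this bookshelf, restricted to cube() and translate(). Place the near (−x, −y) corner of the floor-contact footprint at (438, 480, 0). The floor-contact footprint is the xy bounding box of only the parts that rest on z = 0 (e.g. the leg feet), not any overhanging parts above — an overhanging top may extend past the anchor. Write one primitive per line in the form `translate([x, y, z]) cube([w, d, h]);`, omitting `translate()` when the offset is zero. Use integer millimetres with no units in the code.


translate([438, 480, 0]) cube([36, 253, 776]);
translate([1227, 480, 0]) cube([36, 253, 776]);
translate([474, 480, 0]) cube([753, 253, 23]);
translate([474, 480, 317]) cube([753, 253, 23]);
translate([474, 480, 634]) cube([753, 253, 23]);


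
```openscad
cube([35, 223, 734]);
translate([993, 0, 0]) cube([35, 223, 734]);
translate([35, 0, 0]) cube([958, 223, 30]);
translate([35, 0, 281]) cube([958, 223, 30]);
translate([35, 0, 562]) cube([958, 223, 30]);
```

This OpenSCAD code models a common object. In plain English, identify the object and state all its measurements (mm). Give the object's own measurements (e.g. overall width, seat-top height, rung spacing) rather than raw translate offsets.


An open bookshelf. Two side panels, each 35 mm thick, 223 mm deep and 734 mm tall, stand 1028 mm apart (outside-to-outside). Between them sit 3 shelves, each 30 mm thick and 223 mm deep, spanning the full gap between the sides. The bottom shelf rests on the floor (its underside at z = 0) and the clear gap between one shelf's top and the next shelf's underside is 251 mm.


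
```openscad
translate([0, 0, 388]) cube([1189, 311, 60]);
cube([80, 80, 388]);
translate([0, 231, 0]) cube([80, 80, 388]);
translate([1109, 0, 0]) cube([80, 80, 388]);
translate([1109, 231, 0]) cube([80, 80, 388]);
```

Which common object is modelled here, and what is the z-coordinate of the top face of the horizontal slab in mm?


A bench. The seat-top height is 448 mm.

A long slab on four corner posts — a bench. The slab sits at z = 388 with thickness 60, so the top is 388 + 60 = 448 mm.


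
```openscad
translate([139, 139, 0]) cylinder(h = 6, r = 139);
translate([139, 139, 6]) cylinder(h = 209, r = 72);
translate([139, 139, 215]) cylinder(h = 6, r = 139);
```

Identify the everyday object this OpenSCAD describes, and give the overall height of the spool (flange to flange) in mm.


A spool. The overall height is 221 mm.

Three coaxial cylinders, large–small–large — a spool. Two 6 mm flanges and a 209 mm core give 6 + 209 + 6 = 221 mm.


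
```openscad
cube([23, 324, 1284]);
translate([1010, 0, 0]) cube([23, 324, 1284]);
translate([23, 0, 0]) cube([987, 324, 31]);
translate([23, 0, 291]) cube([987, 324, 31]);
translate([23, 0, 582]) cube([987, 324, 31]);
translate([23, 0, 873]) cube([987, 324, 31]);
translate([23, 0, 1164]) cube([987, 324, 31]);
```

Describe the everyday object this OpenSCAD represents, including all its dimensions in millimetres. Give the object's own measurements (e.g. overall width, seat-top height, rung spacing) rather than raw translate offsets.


An open bookshelf. Two side panels, each 23 mm thick, 324 mm deep and 1284 mm tall, stand 1033 mm apart (outside-to-outside). Between them sit 5 shelves, each 31 mm thick and 324 mm deep, spanning the full gap between the sides. The bottom shelf rests on the floor (its underside at z = 0) and the clear gap between one shelf's top and the next shelf's underside is 260 mm.


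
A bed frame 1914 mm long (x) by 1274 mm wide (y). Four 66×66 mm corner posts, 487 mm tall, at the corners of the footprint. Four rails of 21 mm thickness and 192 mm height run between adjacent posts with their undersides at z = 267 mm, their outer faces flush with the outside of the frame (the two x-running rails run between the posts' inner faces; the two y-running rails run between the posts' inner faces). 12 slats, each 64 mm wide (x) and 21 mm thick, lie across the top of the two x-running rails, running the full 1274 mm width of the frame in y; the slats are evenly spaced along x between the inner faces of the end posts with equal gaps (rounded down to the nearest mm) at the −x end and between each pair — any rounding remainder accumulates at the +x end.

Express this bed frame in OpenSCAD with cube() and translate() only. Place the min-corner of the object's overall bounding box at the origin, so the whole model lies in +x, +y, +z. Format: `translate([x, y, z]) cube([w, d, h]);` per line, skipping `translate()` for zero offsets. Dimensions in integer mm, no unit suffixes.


cube([66, 66, 487]);
translate([0, 1208, 0]) cube([66, 66, 487]);
translate([1848, 0, 0]) cube([66, 66, 487]);
translate([1848, 1208, 0]) cube([66, 66, 487]);
translate([66, 0, 267]) cube([1782, 21, 192]);
translate([66, 1253, 267]) cube([1782, 21, 192]);
translate([0, 66, 267]) cube([21, 1142, 192]);
translate([1893, 66, 267]) cube([21, 1142, 192]);
translate([144, 0, 459]) cube([64, 1274, 21]);
translate([286, 0, 459]) cube([64, 1274, 21]);
translate([428, 0, 459]) cube([64, 1274, 21]);
translate([570, 0, 459]) cube([64, 1274, 21]);
translate([712, 0, 459]) cube([64, 1274, 21]);
translate([854, 0, 459]) cube([64, 1274, 21]);
translate([996, 0, 459]) cube([64, 1274, 21]);
translate([1138, 0, 459]) cube([64, 1274, 21]);
translate([1280, 0, 459]) cube([64, 1274, 21]);
translate([1422, 0, 459]) cube([64, 1274, 21]);
translate([1564, 0, 459]) cube([64, 1274, 21]);
translate([1706, 0, 459]) cube([64, 1274, 21]);


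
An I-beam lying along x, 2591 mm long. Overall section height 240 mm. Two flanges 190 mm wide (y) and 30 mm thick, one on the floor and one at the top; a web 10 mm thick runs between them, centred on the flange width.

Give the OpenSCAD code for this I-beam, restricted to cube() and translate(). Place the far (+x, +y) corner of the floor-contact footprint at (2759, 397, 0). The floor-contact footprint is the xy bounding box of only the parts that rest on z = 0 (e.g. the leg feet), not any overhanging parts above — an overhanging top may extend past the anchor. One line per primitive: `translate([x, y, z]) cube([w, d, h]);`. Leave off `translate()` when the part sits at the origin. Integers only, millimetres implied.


translate([168, 207, 0]) cube([2591, 190, 30]);
translate([168, 297, 30]) cube([2591, 10, 180]);
translate([168, 207, 210]) cube([2591, 190, 30]);


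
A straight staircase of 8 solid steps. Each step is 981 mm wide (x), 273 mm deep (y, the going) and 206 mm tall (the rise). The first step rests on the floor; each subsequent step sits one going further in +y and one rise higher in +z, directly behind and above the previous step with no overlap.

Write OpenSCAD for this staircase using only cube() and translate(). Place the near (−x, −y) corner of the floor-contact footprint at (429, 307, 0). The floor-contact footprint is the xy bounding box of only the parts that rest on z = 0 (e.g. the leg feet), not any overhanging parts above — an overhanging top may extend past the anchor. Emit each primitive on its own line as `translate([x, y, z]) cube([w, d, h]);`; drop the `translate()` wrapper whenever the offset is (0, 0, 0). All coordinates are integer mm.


translate([429, 307, 0]) cube([981, 273, 206]);
translate([429, 580, 206]) cube([981, 273, 206]);
translate([429, 853, 412]) cube([981, 273, 206]);
translate([429, 1126, 618]) cube([981, 273, 206]);
translate([429, 1399, 824]) cube([981, 273, 206]);
translate([429, 1672, 1030]) cube([981, 273, 206]);
translate([429, 1945, 1236]) cube([981, 273, 206]);
translate([429, 2218, 1442]) cube([981, 273, 206]);


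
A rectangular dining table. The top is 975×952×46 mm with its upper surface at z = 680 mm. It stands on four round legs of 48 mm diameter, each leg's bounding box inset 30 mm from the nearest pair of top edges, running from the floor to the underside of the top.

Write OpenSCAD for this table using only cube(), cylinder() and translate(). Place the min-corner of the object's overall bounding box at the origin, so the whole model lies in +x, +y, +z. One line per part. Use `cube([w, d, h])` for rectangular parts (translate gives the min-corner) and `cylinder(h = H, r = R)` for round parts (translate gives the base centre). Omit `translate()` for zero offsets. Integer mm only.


// leg_h = 680 - 46 = 634
translate([0, 0, 634]) cube([975, 952, 46]);
translate([54, 54, 0]) cylinder(h = 634, r = 24);
translate([921, 54, 0]) cylinder(h = 634, r = 24);
translate([54, 898, 0]) cylinder(h = 634, r = 24);
translate([921, 898, 0]) cylinder(h = 634, r = 24);


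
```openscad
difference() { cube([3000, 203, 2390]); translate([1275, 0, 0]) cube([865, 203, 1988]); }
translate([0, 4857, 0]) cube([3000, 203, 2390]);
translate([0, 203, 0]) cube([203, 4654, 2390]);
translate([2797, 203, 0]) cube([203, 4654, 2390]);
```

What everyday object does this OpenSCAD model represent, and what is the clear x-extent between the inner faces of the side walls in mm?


A single room. The interior width is 2594 mm.

Four walls enclosing a rectangle with a door in the front wall — a room. Outside width 3000 minus two 203 mm walls gives 2594 mm.


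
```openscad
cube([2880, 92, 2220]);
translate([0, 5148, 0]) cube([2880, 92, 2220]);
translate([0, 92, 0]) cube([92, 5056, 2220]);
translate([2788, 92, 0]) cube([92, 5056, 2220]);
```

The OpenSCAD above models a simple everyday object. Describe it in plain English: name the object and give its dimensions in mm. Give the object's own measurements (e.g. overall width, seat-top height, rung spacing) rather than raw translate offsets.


The wall frame of a small rectangular building: four walls, each 2220 mm tall and 92 mm thick, enclosing a footprint 2880 mm (x) by 5240 mm (y) outside-to-outside, with no floor or roof. The front and back walls (the −y and +y sides) span the full width; the two side walls fit between them.


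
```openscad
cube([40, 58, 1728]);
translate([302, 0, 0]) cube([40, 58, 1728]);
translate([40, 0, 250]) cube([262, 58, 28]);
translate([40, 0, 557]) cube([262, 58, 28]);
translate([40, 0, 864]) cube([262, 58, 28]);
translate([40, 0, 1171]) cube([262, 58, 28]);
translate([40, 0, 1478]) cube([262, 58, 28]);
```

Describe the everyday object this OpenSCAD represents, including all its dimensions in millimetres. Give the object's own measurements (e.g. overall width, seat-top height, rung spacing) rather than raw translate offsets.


A straight ladder. Two 40×58 mm vertical rails, 1728 mm tall, stand 342 mm apart (outside-to-outside) with their front faces coplanar on the −y side. 5 rungs, each 58 mm deep and 28 mm tall, span between the inner faces of the rails, front faces flush with the rails. The lowest rung's underside is at z = 250 mm and rungs are spaced 307 mm apart (underside to underside).


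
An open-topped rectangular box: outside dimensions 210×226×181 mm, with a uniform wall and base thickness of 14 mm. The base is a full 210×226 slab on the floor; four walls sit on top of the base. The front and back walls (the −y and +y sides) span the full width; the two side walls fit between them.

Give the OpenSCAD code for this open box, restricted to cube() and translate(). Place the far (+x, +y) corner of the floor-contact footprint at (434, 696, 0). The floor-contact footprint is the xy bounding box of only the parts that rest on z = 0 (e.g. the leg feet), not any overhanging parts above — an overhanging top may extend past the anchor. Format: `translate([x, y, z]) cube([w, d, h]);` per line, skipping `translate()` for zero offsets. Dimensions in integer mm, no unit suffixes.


translate([224, 470, 0]) cube([210, 226, 14]);
translate([224, 470, 14]) cube([210, 14, 167]);
translate([224, 682, 14]) cube([210, 14, 167]);
translate([224, 484, 14]) cube([14, 198, 167]);
translate([420, 484, 14]) cube([14, 198, 167]);


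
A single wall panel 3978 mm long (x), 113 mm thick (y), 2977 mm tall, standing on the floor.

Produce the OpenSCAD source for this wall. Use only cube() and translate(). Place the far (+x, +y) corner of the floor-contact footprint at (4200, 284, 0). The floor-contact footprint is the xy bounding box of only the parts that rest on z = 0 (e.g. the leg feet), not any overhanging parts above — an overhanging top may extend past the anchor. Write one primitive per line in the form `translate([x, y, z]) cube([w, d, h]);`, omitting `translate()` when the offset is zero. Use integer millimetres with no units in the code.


translate([222, 171, 0]) cube([3978, 113, 2977]);


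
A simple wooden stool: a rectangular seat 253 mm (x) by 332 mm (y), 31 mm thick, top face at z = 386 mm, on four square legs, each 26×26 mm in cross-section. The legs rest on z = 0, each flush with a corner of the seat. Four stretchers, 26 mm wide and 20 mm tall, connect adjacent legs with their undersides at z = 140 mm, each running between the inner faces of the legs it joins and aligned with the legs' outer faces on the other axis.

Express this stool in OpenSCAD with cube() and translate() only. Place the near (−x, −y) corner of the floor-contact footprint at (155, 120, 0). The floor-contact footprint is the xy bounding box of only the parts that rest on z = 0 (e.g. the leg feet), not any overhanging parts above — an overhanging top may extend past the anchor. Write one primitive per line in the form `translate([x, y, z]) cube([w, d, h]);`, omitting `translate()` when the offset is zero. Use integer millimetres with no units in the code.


translate([155, 120, 355]) cube([253, 332, 31]);
translate([155, 120, 0]) cube([26, 26, 355]);
translate([382, 120, 0]) cube([26, 26, 355]);
translate([155, 426, 0]) cube([26, 26, 355]);
translate([382, 426, 0]) cube([26, 26, 355]);
translate([181, 120, 140]) cube([201, 26, 20]);
translate([181, 426, 140]) cube([201, 26, 20]);
translate([155, 146, 140]) cube([26, 280, 20]);
translate([382, 146, 140]) cube([26, 280, 20]);


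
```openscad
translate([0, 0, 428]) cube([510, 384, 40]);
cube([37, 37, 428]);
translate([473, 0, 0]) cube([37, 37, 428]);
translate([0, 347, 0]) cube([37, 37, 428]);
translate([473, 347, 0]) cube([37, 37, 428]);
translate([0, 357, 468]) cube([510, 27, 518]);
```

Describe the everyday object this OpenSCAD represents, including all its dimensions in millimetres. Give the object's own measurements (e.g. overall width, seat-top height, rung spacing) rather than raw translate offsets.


A chair. The seat is a 510×384×40 mm slab with its top at z = 468 mm, on four 37×37 mm corner legs (flush with the seat edges, standing on z = 0). A flat backrest 27 mm thick, 518 mm tall, spans the full seat width and rises from the seat top along its +y edge, rear face flush with the rear of the seat.


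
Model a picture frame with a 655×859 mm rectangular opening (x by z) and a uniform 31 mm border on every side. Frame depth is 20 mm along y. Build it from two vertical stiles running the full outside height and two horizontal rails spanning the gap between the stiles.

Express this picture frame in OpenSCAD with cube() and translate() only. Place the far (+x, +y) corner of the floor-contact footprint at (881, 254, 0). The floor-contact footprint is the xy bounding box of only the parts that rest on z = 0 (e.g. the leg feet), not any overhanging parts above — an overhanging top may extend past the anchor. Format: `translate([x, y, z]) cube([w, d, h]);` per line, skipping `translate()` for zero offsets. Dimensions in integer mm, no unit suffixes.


translate([164, 234, 0]) cube([31, 20, 921]);
translate([850, 234, 0]) cube([31, 20, 921]);
translate([195, 234, 0]) cube([655, 20, 31]);
translate([195, 234, 890]) cube([655, 20, 31]);


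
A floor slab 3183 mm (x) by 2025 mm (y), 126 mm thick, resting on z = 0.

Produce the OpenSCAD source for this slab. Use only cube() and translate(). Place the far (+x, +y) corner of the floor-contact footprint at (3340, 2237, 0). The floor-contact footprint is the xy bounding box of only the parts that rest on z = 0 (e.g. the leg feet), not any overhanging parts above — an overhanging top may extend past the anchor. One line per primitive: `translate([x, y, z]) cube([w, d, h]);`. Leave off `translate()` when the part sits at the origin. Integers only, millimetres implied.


translate([157, 212, 0]) cube([3183, 2025, 126]);


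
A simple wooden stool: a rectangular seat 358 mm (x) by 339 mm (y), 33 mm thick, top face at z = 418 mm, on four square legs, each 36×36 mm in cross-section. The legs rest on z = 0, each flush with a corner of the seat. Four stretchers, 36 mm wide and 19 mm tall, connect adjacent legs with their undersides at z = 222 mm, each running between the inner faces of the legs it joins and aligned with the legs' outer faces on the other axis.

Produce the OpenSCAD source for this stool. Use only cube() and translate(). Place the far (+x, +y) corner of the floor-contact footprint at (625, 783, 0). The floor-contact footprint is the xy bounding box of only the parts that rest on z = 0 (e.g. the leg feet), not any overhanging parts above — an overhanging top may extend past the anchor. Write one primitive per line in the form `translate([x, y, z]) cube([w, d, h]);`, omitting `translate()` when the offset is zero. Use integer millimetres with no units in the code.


translate([267, 444, 385]) cube([358, 339, 33]);
translate([267, 444, 0]) cube([36, 36, 385]);
translate([589, 444, 0]) cube([36, 36, 385]);
translate([267, 747, 0]) cube([36, 36, 385]);
translate([589, 747, 0]) cube([36, 36, 385]);
translate([303, 444, 222]) cube([286, 36, 19]);
translate([303, 747, 222]) cube([286, 36, 19]);
translate([267, 480, 222]) cube([36, 267, 19]);
translate([589, 480, 222]) cube([36, 267, 19]);


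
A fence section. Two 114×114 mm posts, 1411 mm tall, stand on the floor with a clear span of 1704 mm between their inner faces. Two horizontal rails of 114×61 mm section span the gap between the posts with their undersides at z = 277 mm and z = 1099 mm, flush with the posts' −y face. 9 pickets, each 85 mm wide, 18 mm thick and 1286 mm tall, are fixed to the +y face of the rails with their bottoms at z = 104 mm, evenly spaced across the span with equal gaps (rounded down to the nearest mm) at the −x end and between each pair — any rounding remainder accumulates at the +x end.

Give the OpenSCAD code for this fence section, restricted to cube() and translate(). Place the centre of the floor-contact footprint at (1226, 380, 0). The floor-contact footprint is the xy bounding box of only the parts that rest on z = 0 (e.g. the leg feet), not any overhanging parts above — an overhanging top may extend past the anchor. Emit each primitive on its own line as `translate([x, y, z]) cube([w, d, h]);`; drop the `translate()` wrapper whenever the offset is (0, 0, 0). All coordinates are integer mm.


translate([260, 323, 0]) cube([114, 114, 1411]);
translate([2078, 323, 0]) cube([114, 114, 1411]);
translate([374, 323, 277]) cube([1704, 114, 61]);
translate([374, 323, 1099]) cube([1704, 114, 61]);
translate([467, 437, 104]) cube([85, 18, 1286]);
translate([645, 437, 104]) cube([85, 18, 1286]);
translate([823, 437, 104]) cube([85, 18, 1286]);
translate([1001, 437, 104]) cube([85, 18, 1286]);
translate([1179, 437, 104]) cube([85, 18, 1286]);
translate([1357, 437, 104]) cube([85, 18, 1286]);
translate([1535, 437, 104]) cube([85, 18, 1286]);
translate([1713, 437, 104]) cube([85, 18, 1286]);
translate([1891, 437, 104]) cube([85, 18, 1286]);


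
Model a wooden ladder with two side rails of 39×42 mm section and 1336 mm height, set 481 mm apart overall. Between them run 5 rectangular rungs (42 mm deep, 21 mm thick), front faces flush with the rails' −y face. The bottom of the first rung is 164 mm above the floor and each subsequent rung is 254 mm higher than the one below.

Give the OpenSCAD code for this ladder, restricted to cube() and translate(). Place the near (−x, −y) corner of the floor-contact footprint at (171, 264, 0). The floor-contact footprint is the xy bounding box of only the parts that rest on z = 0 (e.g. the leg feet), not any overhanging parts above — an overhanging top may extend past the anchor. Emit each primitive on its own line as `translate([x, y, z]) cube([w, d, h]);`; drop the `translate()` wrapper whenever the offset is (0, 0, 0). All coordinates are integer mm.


translate([171, 264, 0]) cube([39, 42, 1336]);
translate([613, 264, 0]) cube([39, 42, 1336]);
translate([210, 264, 164]) cube([403, 42, 21]);
translate([210, 264, 418]) cube([403, 42, 21]);
translate([210, 264, 672]) cube([403, 42, 21]);
translate([210, 264, 926]) cube([403, 42, 21]);
translate([210, 264, 1180]) cube([403, 42, 21]);


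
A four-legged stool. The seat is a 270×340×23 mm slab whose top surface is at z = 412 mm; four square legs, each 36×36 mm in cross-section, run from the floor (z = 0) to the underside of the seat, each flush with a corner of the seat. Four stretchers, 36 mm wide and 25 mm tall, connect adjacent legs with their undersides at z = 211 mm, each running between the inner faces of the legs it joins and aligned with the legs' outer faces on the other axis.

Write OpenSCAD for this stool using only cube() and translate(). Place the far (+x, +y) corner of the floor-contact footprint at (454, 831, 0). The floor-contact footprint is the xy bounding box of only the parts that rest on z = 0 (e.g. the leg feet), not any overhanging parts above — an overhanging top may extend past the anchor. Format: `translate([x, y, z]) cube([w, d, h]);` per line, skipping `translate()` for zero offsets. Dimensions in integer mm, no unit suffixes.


translate([184, 491, 389]) cube([270, 340, 23]);
translate([184, 491, 0]) cube([36, 36, 389]);
translate([418, 491, 0]) cube([36, 36, 389]);
translate([184, 795, 0]) cube([36, 36, 389]);
translate([418, 795, 0]) cube([36, 36, 389]);
translate([220, 491, 211]) cube([198, 36, 25]);
translate([220, 795, 211]) cube([198, 36, 25]);
translate([184, 527, 211]) cube([36, 268, 25]);
translate([418, 527, 211]) cube([36, 268, 25]);


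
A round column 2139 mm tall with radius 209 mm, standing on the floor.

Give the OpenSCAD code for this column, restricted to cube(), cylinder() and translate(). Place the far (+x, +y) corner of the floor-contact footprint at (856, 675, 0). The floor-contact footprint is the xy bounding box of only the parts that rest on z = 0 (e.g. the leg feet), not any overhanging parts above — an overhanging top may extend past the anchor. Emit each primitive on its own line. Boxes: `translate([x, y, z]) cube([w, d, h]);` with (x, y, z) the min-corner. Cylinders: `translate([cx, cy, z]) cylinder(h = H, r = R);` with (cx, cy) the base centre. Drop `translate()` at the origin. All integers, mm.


translate([647, 466, 0]) cylinder(h = 2139, r = 209);


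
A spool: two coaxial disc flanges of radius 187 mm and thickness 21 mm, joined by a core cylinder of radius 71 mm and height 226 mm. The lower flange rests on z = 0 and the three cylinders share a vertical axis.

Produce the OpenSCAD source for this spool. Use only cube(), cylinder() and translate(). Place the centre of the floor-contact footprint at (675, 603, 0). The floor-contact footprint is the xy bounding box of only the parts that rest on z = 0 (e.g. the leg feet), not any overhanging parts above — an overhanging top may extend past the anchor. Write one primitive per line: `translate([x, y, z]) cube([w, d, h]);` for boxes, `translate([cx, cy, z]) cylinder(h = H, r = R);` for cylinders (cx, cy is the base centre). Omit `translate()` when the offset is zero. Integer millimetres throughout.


translate([675, 603, 0]) cylinder(h = 21, r = 187);
translate([675, 603, 21]) cylinder(h = 226, r = 71);
translate([675, 603, 247]) cylinder(h = 21, r = 187);


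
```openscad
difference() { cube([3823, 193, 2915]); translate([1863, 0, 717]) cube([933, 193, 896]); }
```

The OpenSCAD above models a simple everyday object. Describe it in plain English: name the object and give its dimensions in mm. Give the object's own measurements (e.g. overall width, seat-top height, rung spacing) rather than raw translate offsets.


A wall 3823 mm long (x), 193 mm thick (y), 2915 mm tall, with a rectangular window opening cut through it. The opening is 933 mm wide and 896 mm tall; its sill is at z = 717 mm and its near (−x) edge is 1863 mm from the wall's −x end. The opening passes through the full wall thickness.


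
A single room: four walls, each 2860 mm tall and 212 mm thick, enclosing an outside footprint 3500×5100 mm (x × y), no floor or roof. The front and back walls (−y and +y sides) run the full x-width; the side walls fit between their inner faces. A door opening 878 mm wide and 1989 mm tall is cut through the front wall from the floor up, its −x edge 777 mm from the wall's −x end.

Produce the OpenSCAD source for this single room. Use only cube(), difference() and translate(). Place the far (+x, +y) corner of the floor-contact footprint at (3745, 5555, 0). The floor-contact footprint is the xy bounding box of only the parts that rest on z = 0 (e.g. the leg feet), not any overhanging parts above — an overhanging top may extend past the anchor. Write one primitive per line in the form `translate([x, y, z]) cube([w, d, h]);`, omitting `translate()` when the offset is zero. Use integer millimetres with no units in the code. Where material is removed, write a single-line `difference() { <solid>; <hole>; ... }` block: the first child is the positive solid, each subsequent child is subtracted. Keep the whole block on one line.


difference() { translate([245, 455, 0]) cube([3500, 212, 2860]); translate([1022, 455, 0]) cube([878, 212, 1989]); }
translate([245, 5343, 0]) cube([3500, 212, 2860]);
translate([245, 667, 0]) cube([212, 4676, 2860]);
translate([3533, 667, 0]) cube([212, 4676, 2860]);


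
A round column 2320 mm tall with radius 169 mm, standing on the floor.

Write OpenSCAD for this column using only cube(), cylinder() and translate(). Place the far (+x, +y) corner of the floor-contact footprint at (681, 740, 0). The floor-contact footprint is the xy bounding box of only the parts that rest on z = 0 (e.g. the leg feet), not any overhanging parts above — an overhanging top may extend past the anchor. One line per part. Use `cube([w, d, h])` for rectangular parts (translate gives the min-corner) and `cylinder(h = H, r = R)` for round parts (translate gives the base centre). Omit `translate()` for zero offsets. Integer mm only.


translate([512, 571, 0]) cylinder(h = 2320, r = 169);


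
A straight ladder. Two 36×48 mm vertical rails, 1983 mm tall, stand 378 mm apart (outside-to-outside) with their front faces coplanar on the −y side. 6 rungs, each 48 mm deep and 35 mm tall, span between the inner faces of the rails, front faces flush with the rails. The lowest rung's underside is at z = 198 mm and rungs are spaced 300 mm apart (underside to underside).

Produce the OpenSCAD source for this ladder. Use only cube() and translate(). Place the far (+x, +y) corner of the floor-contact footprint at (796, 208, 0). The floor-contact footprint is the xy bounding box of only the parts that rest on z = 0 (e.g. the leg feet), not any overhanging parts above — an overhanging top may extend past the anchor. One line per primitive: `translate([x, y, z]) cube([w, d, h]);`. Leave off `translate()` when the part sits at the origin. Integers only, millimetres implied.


// rung span = 378 - 2*36 = 306
// rung[k] z = 198 + k*300
translate([418, 160, 0]) cube([36, 48, 1983]);
translate([760, 160, 0]) cube([36, 48, 1983]);
translate([454, 160, 198]) cube([306, 48, 35]);
translate([454, 160, 498]) cube([306, 48, 35]);
translate([454, 160, 798]) cube([306, 48, 35]);
translate([454, 160, 1098]) cube([306, 48, 35]);
translate([454, 160, 1398]) cube([306, 48, 35]);
translate([454, 160, 1698]) cube([306, 48, 35]);


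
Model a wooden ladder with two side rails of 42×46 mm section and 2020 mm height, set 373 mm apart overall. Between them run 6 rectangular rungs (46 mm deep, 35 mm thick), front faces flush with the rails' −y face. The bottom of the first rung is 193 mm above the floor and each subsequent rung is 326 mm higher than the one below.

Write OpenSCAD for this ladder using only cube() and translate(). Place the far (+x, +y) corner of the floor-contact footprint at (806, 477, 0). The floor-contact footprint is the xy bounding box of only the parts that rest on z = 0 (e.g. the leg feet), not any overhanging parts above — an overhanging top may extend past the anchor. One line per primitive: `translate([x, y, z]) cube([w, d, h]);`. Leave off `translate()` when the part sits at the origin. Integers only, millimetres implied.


translate([433, 431, 0]) cube([42, 46, 2020]);
translate([764, 431, 0]) cube([42, 46, 2020]);
translate([475, 431, 193]) cube([289, 46, 35]);
translate([475, 431, 519]) cube([289, 46, 35]);
translate([475, 431, 845]) cube([289, 46, 35]);
translate([475, 431, 1171]) cube([289, 46, 35]);
translate([475, 431, 1497]) cube([289, 46, 35]);
translate([475, 431, 1823]) cube([289, 46, 35]);


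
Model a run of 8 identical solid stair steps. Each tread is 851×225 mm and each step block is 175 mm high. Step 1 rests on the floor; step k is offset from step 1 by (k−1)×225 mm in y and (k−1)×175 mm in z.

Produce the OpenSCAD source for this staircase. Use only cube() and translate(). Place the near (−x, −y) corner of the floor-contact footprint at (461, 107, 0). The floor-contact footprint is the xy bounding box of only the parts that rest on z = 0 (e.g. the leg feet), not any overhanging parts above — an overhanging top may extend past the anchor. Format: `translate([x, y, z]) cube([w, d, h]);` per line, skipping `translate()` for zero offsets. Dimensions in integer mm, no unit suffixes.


translate([461, 107, 0]) cube([851, 225, 175]);
translate([461, 332, 175]) cube([851, 225, 175]);
translate([461, 557, 350]) cube([851, 225, 175]);
translate([461, 782, 525]) cube([851, 225, 175]);
translate([461, 1007, 700]) cube([851, 225, 175]);
translate([461, 1232, 875]) cube([851, 225, 175]);
translate([461, 1457, 1050]) cube([851, 225, 175]);
translate([461, 1682, 1225]) cube([851, 225, 175]);


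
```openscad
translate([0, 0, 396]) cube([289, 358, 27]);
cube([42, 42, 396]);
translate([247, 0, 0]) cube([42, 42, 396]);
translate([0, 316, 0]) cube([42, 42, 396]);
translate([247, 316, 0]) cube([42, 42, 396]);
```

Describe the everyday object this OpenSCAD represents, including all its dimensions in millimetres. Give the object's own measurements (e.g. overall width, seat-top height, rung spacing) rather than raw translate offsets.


A simple wooden stool: a rectangular seat 289 mm (x) by 358 mm (y), 27 mm thick, top face at z = 423 mm, on four square legs, each 42×42 mm in cross-section. The legs rest on z = 0, each flush with a corner of the seat.


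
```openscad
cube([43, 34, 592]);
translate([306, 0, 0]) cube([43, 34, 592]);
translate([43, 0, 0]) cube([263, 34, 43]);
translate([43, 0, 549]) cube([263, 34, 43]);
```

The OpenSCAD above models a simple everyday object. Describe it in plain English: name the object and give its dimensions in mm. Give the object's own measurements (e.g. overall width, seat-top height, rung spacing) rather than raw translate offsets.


A rectangular picture frame lying in the x–z plane (depth along y). The opening is 263 mm wide (x) by 506 mm tall (z), surrounded by a border 43 mm wide on all four sides. The frame is 34 mm deep and is made of two full-height vertical stiles with two horizontal rails fitted between them.


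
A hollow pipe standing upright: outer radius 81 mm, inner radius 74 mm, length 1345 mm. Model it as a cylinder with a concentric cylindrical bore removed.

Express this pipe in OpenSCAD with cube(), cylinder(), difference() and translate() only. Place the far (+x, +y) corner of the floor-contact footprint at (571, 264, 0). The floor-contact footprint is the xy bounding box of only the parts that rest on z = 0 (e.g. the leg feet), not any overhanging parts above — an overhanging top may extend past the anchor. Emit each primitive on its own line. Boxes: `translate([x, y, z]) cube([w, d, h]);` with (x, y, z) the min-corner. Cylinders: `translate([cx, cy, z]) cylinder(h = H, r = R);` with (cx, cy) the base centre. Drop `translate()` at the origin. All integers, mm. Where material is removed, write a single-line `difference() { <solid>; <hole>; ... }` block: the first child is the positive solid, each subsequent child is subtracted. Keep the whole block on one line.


difference() { translate([490, 183, 0]) cylinder(h = 1345, r = 81); translate([490, 183, 0]) cylinder(h = 1345, r = 74); }


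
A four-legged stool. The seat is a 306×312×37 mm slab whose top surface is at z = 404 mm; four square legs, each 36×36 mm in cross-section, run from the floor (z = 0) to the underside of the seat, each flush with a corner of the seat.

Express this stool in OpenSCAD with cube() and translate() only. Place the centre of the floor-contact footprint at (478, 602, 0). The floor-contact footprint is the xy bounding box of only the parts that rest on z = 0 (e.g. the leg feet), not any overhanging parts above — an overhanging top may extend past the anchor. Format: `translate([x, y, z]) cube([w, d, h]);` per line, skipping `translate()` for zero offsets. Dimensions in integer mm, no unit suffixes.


translate([325, 446, 367]) cube([306, 312, 37]);
translate([325, 446, 0]) cube([36, 36, 367]);
translate([595, 446, 0]) cube([36, 36, 367]);
translate([325, 722, 0]) cube([36, 36, 367]);
translate([595, 722, 0]) cube([36, 36, 367]);


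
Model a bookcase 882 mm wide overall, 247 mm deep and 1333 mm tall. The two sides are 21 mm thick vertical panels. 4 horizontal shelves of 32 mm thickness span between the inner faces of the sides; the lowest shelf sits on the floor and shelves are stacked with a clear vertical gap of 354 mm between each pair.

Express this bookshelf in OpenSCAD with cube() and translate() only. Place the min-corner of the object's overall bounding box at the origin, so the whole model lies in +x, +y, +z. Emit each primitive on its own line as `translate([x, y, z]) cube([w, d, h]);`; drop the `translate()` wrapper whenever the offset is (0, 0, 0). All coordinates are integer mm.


cube([21, 247, 1333]);
translate([861, 0, 0]) cube([21, 247, 1333]);
translate([21, 0, 0]) cube([840, 247, 32]);
translate([21, 0, 386]) cube([840, 247, 32]);
translate([21, 0, 772]) cube([840, 247, 32]);
translate([21, 0, 1158]) cube([840, 247, 32]);


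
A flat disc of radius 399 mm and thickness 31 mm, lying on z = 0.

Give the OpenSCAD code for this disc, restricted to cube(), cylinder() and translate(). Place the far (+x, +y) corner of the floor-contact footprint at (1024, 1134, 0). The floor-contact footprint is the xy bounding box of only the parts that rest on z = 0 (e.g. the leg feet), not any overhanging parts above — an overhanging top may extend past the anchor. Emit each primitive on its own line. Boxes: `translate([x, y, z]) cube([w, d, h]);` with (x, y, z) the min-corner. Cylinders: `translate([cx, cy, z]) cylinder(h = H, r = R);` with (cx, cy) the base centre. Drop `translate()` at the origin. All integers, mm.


translate([625, 735, 0]) cylinder(h = 31, r = 399);


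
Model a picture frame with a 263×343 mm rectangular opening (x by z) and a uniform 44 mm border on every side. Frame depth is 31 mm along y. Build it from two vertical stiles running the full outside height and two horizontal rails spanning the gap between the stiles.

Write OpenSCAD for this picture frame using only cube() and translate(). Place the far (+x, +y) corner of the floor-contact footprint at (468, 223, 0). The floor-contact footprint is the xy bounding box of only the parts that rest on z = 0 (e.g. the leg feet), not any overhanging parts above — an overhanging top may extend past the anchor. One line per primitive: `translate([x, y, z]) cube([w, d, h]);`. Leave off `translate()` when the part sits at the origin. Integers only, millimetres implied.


translate([117, 192, 0]) cube([44, 31, 431]);
translate([424, 192, 0]) cube([44, 31, 431]);
translate([161, 192, 0]) cube([263, 31, 44]);
translate([161, 192, 387]) cube([263, 31, 44]);
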